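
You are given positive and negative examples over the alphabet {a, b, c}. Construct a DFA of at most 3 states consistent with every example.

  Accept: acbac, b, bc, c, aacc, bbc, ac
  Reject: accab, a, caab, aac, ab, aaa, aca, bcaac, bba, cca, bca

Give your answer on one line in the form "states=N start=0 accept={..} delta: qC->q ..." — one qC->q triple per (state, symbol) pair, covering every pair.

states=3 start=0 accept={0} delta: 0a->1 0b->0 0c->0 1a->2 1b->1 1c->0 2a->1 2b->1 2c->1

Fold the examples into a partial DFA from state 0: repeatedly fix the first undefined (state, symbol) met by the shortest-then-alphabetical prefix, trying targets in increasing order and rejecting any under which an Accept and a Reject string meet in one state with the same remainder; add a state when all current targets are rejected. Accepting states are where Accept strings end.
a: 0a undefined. 0a->0: no, b/ab meet in 0 with "b" left. Open state 1: 0a->1.
b: 0b undefined. 0b->0: ok.
c: 0c undefined. 0c->0: ok.
aa: 1a undefined. 1a->0: no, b/caab meet in 0. 1a->1: no, ac/aac meet in 1 with "c" left. Open state 2: 1a->2.
ab: 1b undefined. 1b->0: no, b/ab meet in 0. 1b->1: ok.
ac: 1c undefined. 1c->0: ok.
aaa: 2a undefined. 2a->0: no, acbac/aaa meet in 0. 2a->1: ok.
aac: 2c undefined. 2c->0: no, acbac/aac meet in 0. 2c->1: ok.
caab: 2b undefined. 2b->0: no, acbac/caab meet in 0. 2b->1: ok.
All examples now run through 3 states with every (state, symbol) defined. Accept strings end in {0}, Reject strings end in {1}; accept={0}.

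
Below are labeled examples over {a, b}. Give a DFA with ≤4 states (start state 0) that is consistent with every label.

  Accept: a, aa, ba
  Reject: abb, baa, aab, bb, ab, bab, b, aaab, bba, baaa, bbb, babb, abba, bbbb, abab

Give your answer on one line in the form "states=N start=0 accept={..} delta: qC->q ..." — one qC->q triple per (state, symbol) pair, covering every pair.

Grow the machine one transition at a time. Run the examples from 0; the earliest place one falls off (shortest prefix, ties alphabetical) gets sent to the lowest-numbered state that keeps every Accept/Reject pair distinguishable — a pair clashes when both reach the same state with identical unread suffix — and to a fresh state only if none does.
a: 0a undefined. 0a->0: ok.
b: 0b undefined. 0b->0: no, a/abb meet in 0. Open state 1: 0b->1.
ba: 1a undefined. 1a->0: no, a/baa meet in 0. 1a->1: no, ba/baa meet in 1. Open state 2: 1a->2.
bb: 1b undefined. 1b->0: no, a/abb meet in 0. 1b->1: no, ba/bba meet in 2. 1b->2: no, ba/abb meet in 2. Open state 3: 1b->3.
baa: 2a undefined. 2a->0: no, a/baa meet in 0. 2a->1: no, ba/baaa meet in 2. 2a->2: no, ba/baa meet in 2. 2a->3: ok.
bab: 2b undefined. 2b->0: no, a/bab meet in 0. 2b->1: ok.
bba: 3a undefined. 3a->0: no, a/bba meet in 0. 3a->1: ok.
bbb: 3b undefined. 3b->0: no, a/bbb meet in 0. 3b->1: ok.
All examples now run through 4 states with every (state, symbol) defined. Accept strings end in {0,2}, Reject strings end in {1,3}; accept={0,2}.

states=4 start=0 accept={0,2} delta: 0a->0 0b->1 1a->2 1b->3 2a->3 2b->1 3a->1 3b->1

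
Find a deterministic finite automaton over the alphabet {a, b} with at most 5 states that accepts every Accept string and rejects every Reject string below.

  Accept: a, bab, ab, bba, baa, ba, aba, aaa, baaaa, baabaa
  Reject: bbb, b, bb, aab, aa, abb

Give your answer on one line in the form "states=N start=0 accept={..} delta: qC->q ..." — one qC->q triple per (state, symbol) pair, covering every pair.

Grow the machine one transition at a time. Run the examples from 0; the earliest place one falls off (shortest prefix, ties alphabetical) gets sent to the lowest-numbered state that keeps every Accept/Reject pair distinguishable — a pair clashes when both reach the same state with identical unread suffix — and to a fresh state only if none does.
a: 0a undefined. 0a->0: no, a/aa meet in 0. Open state 1: 0a->1.
b: 0b undefined. 0b->0: no, baa/aa meet in 1 with "a" left. 0b->1: no, a/b meet in 1. Open state 2: 0b->2.
aa: 1a undefined. 1a->0: ok.
ab: 1b undefined. 1b->0: no, ab/aa meet in 0. 1b->1: no, a/abb meet in 1. 1b->2: no, ab/b meet in 2. Open state 3: 1b->3.
ba: 2a undefined. 2a->0: no, bab/b meet in 2. 2a->1: no, baa/aa meet in 0. 2a->2: no, bab/bb meet in 2 with "b" left. 2a->3: no, bab/abb meet in 3 with "b" left. Open state 4: 2a->4.
bb: 2b undefined. 2b->0: ok.
aba: 3a undefined. 3a->0: no, aba/bb meet in 0. 3a->1: ok.
abb: 3b undefined. 3b->0: ok.
baa: 4a undefined. 4a->0: no, baa/bb meet in 0. 4a->1: no, baabaa/bb meet in 0. 4a->2: no, baa/bbb meet in 2. 4a->3: no, baaaa/bb meet in 0. 4a->4: ok.
bab: 4b undefined. 4b->0: no, bab/bb meet in 0. 4b->1: ok.
All examples now run through 5 states with every (state, symbol) defined. Accept strings end in {1,3,4}, Reject strings end in {0,2}; accept={1,3,4}.

states=5 start=0 accept={1,3,4} delta: 0a->1 0b->2 1a->0 1b->3 2a->4 2b->0 3a->1 3b->0 4a->4 4b->1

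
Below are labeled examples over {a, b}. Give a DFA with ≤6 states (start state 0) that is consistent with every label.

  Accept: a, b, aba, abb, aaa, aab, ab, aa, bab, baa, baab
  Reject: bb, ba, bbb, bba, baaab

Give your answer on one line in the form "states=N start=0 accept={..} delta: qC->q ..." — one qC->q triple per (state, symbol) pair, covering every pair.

states=6 start=0 accept={0,1,2,5} delta: 0a->1 0b->2 1a->0 1b->0 2a->3 2b->4 3a->5 3b->0 4a->3 4b->3 5a->2 5b->0

State merging on the prefix tree: take the shortest (then alphabetical) example prefix whose next move is undefined and point that move at state 0, else 1, else 2, ...; a target is out if some Accept/Reject pair would then sit in one state with the same input left (inseparable). If every existing state is out, open a new one.
a: 0a undefined. 0a->0: no, aba/ba meet in 0 with "ba" left. Open state 1: 0a->1.
b: 0b undefined. 0b->0: no, a/ba meet in 1. 0b->1: no, aba/bba meet in 1 with "ba" left. Open state 2: 0b->2.
aa: 1a undefined. 1a->0: ok.
ab: 1b undefined. 1b->0: ok.
ba: 2a undefined. 2a->0: no, b/baaab meet in 2. 2a->1: no, a/ba meet in 1. 2a->2: no, b/ba meet in 2. Open state 3: 2a->3.
bb: 2b undefined. 2b->0: no, a/bba meet in 1. 2b->1: no, a/bb meet in 1. 2b->2: no, b/bb meet in 2. 2b->3: no, bab/bbb meet in 3 with "b" left. Open state 4: 2b->4.
baa: 3a undefined. 3a->0: no, ab/baaab meet in 0. 3a->1: no, b/baaab meet in 2. 3a->2: no, bab/baaab meet in 3 with "b" left. 3a->3: no, bab/baaab meet in 3 with "b" left. 3a->4: no, baa/bb meet in 4. Open state 5: 3a->5.
bab: 3b undefined. 3b->0: ok.
bba: 4a undefined. 4a->0: no, ab/bba meet in 0. 4a->1: no, a/bba meet in 1. 4a->2: no, b/bba meet in 2. 4a->3: ok.
bbb: 4b undefined. 4b->0: no, ab/bbb meet in 0. 4b->1: no, a/bbb meet in 1. 4b->2: no, b/bbb meet in 2. 4b->3: ok.
baaa: 5a undefined. 5a->0: no, b/baaab meet in 2. 5a->1: no, ab/baaab meet in 0. 5a->2: ok.
baab: 5b undefined. 5b->0: ok.
All examples now run through 6 states with every (state, symbol) defined. Accept strings end in {0,1,2,5}, Reject strings end in {3,4}; accept={0,1,2,5}.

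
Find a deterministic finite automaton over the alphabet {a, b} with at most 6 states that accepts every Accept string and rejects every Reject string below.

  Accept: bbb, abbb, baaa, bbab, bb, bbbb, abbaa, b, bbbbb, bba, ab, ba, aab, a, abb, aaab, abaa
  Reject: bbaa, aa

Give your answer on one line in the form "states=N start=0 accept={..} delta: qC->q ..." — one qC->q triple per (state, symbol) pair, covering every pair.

Fold the examples into a partial DFA from state 0: repeatedly fix the first undefined (state, symbol) met by the shortest-then-alphabetical prefix, trying targets in increasing order and rejecting any under which an Accept and a Reject string meet in one state with the same remainder; add a state when all current targets are rejected. Accepting states are where Accept strings end.
a: 0a undefined. 0a->0: no, abbaa/bbaa meet in 0 with "bbaa" left. Open state 1: 0a->1.
b: 0b undefined. 0b->0: ok.
aa: 1a undefined. 1a->0: no, bbb/bbaa meet in 0. 1a->1: no, baaa/bbaa meet in 1. Open state 2: 1a->2.
ab: 1b undefined. 1b->0: no, abbaa/bbaa meet in 2. 1b->1: ok.
aaa: 2a undefined. 2a->0: ok.
aab: 2b undefined. 2b->0: ok.
All examples now run through 3 states with every (state, symbol) defined. Accept strings end in {0,1}, Reject strings end in {2}; accept={0,1}.

states=3 start=0 accept={0,1} delta: 0a->1 0b->0 1a->2 1b->1 2a->0 2b->0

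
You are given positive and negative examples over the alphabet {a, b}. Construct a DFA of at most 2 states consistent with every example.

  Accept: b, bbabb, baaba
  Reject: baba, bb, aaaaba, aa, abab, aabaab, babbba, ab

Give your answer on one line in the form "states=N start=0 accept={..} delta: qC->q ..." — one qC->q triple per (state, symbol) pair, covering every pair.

states=2 start=0 accept={1} delta: 0a->1 0b->1 1a->0 1b->0

State merging on the prefix tree: take the shortest (then alphabetical) example prefix whose next move is undefined and point that move at state 0, else 1, else 2, ...; a target is out if some Accept/Reject pair would then sit in one state with the same input left (inseparable). If every existing state is out, open a new one.
a: 0a undefined. 0a->0: no, b/ab meet in 0 with "b" left. Open state 1: 0a->1.
b: 0b undefined. 0b->0: no, b/bb meet in 0. 0b->1: ok.
aa: 1a undefined. 1a->0: ok.
ab: 1b undefined. 1b->0: ok.
All examples now run through 2 states with every (state, symbol) defined. Accept strings end in {1}, Reject strings end in {0}; accept={1}.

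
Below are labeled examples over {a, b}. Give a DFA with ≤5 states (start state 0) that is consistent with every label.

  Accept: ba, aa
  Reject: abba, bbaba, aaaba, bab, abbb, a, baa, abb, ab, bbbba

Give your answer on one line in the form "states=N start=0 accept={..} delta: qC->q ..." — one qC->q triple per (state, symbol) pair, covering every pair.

Grow the machine one transition at a time. Run the examples from 0; the earliest place one falls off (shortest prefix, ties alphabetical) gets sent to the lowest-numbered state that keeps every Accept/Reject pair distinguishable — a pair clashes when both reach the same state with identical unread suffix — and to a fresh state only if none does.
a: 0a undefined. 0a->0: no, ba/aaaba meet in 0 with "ba" left. Open state 1: 0a->1.
b: 0b undefined. 0b->0: no, ba/a meet in 1. 0b->1: ok.
aa: 1a undefined. 1a->0: ok.
ab: 1b undefined. 1b->0: no, ba/abba meet in 0. 1b->1: no, ba/abba meet in 0. Open state 2: 1b->2.
abb: 2b undefined. 2b->0: no, ba/abb meet in 0. 2b->1: no, ba/abba meet in 0. 2b->2: ok.
bba: 2a undefined. 2a->0: no, ba/abba meet in 0. 2a->1: ok.
All examples now run through 3 states with every (state, symbol) defined. Accept strings end in {0}, Reject strings end in {1,2}; accept={0}.

states=3 start=0 accept={0} delta: 0a->1 0b->1 1a->0 1b->2 2a->1 2b->2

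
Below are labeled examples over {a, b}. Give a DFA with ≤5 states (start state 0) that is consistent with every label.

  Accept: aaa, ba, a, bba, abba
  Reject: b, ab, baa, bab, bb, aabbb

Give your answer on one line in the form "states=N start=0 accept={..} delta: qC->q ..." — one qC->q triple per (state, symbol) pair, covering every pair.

Grow the machine one transition at a time. Run the examples from 0; the earliest place one falls off (shortest prefix, ties alphabetical) gets sent to the lowest-numbered state that keeps every Accept/Reject pair distinguishable — a pair clashes when both reach the same state with identical unread suffix — and to a fresh state only if none does.
a: 0a undefined. 0a->0: ok.
b: 0b undefined. 0b->0: no, aaa/b meet in 0. Open state 1: 0b->1.
ba: 1a undefined. 1a->0: no, aaa/baa meet in 0. 1a->1: no, ba/b meet in 1. Open state 2: 1a->2.
bb: 1b undefined. 1b->0: no, aaa/bb meet in 0. 1b->1: ok.
baa: 2a undefined. 2a->0: no, aaa/baa meet in 0. 2a->1: ok.
bab: 2b undefined. 2b->0: no, aaa/bab meet in 0. 2b->1: ok.
All examples now run through 3 states with every (state, symbol) defined. Accept strings end in {0,2}, Reject strings end in {1}; accept={0,2}.

states=3 start=0 accept={0,2} delta: 0a->0 0b->1 1a->2 1b->1 2a->1 2b->1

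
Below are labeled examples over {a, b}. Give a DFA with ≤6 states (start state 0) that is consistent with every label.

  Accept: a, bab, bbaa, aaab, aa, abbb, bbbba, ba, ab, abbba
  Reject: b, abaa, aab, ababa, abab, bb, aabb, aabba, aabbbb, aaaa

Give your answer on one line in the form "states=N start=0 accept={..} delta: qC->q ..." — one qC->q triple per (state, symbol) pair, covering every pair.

Fold the examples into a partial DFA from state 0: repeatedly fix the first undefined (state, symbol) met by the shortest-then-alphabetical prefix, trying targets in increasing order and rejecting any under which an Accept and a Reject string meet in one state with the same remainder; add a state when all current targets are rejected. Accepting states are where Accept strings end.
a: 0a undefined. 0a->0: no, a/aaaa meet in 0. Open state 1: 0a->1.
b: 0b undefined. 0b->0: ok.
aa: 1a undefined. 1a->0: no, a/aabba meet in 1. 1a->1: no, a/aaaa meet in 1. Open state 2: 1a->2.
ab: 1b undefined. 1b->0: no, a/ababa meet in 1. 1b->1: ok.
aaa: 2a undefined. 2a->0: no, a/aaaa meet in 1. 2a->1: no, a/abaa meet in 1. 2a->2: no, bbaa/abaa meet in 2. Open state 3: 2a->3.
aab: 2b undefined. 2b->0: no, a/ababa meet in 1. 2b->1: no, a/aab meet in 1. 2b->2: no, bbaa/aab meet in 2. 2b->3: no, aaab/aabb meet in 3 with "b" left. Open state 4: 2b->4.
aaaa: 3a undefined. 3a->0: ok.
aaab: 3b undefined. 3b->0: no, aaab/b meet in 0. 3b->1: ok.
aabb: 4b undefined. 4b->0: no, a/aabba meet in 1. 4b->1: no, a/aabb meet in 1. 4b->2: no, bbaa/aabb meet in 2. 4b->3: no, a/aabbbb meet in 1. 4b->4: ok.
aabba: 4a undefined. 4a->0: ok.
All examples now run through 5 states with every (state, symbol) defined. Accept strings end in {1,2}, Reject strings end in {0,3,4}; accept={1,2}.

states=5 start=0 accept={1,2} delta: 0a->1 0b->0 1a->2 1b->1 2a->3 2b->4 3a->0 3b->1 4a->0 4b->4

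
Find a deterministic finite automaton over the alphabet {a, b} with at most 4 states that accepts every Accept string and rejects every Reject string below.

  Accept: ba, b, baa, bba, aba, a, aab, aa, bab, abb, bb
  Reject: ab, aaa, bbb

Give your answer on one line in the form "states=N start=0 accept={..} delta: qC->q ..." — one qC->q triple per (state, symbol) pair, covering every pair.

states=4 start=0 accept={1,2,3} delta: 0a->1 0b->2 1a->3 1b->0 2a->2 2b->1 3a->0 3b->1

State merging on the prefix tree: take the shortest (then alphabetical) example prefix whose next move is undefined and point that move at state 0, else 1, else 2, ...; a target is out if some Accept/Reject pair would then sit in one state with the same input left (inseparable). If every existing state is out, open a new one.
a: 0a undefined. 0a->0: no, b/ab meet in 0 with "b" left. Open state 1: 0a->1.
b: 0b undefined. 0b->0: no, b/bbb meet in 0. 0b->1: no, baa/aaa meet in 1 with "aa" left. Open state 2: 0b->2.
aa: 1a undefined. 1a->0: no, a/aaa meet in 1. 1a->1: no, a/aaa meet in 1. 1a->2: no, ba/aaa meet in 2 with "a" left. Open state 3: 1a->3.
ab: 1b undefined. 1b->0: ok.
ba: 2a undefined. 2a->0: no, ba/ab meet in 0. 2a->1: no, bab/ab meet in 0. 2a->2: ok.
bb: 2b undefined. 2b->0: no, ba/bbb meet in 2. 2b->1: ok.
aaa: 3a undefined. 3a->0: ok.
aab: 3b undefined. 3b->0: no, aab/ab meet in 0. 3b->1: ok.
All examples now run through 4 states with every (state, symbol) defined. Accept strings end in {1,2,3}, Reject strings end in {0}; accept={1,2,3}.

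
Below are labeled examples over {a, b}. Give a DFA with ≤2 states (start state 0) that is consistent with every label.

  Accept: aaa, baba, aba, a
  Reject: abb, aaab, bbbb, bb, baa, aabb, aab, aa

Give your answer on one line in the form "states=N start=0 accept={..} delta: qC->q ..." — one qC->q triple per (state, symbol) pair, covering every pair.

states=2 start=0 accept={1} delta: 0a->1 0b->0 1a->0 1b->0

State merging on the prefix tree: take the shortest (then alphabetical) example prefix whose next move is undefined and point that move at state 0, else 1, else 2, ...; a target is out if some Accept/Reject pair would then sit in one state with the same input left (inseparable). If every existing state is out, open a new one.
a: 0a undefined. 0a->0: no, aaa/aa meet in 0. Open state 1: 0a->1.
b: 0b undefined. 0b->0: ok.
aa: 1a undefined. 1a->0: ok.
ab: 1b undefined. 1b->0: ok.
All examples now run through 2 states with every (state, symbol) defined. Accept strings end in {1}, Reject strings end in {0}; accept={1}.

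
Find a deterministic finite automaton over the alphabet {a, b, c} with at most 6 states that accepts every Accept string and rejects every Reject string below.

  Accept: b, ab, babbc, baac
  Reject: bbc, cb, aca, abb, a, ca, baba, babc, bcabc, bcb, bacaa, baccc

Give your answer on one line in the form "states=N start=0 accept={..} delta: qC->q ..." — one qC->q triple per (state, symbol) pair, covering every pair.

states=4 start=0 accept={1} delta: 0a->0 0b->1 0c->1 1a->2 1b->2 1c->1 2a->0 2b->3 2c->2 3a->0 3b->0 3c->0

State merging on the prefix tree: take the shortest (then alphabetical) example prefix whose next move is undefined and point that move at state 0, else 1, else 2, ...; a target is out if some Accept/Reject pair would then sit in one state with the same input left (inseparable). If every existing state is out, open a new one.
a: 0a undefined. 0a->0: ok.
b: 0b undefined. 0b->0: no, b/abb meet in 0. Open state 1: 0b->1.
c: 0c undefined. 0c->0: no, b/cb meet in 1. 0c->1: ok.
ba: 1a undefined. 1a->0: no, babbc/bbc meet in 1 with "bc" left. 1a->1: no, b/aca meet in 1. Open state 2: 1a->2.
bb: 1b undefined. 1b->0: no, b/bbc meet in 1. 1b->1: no, b/cb meet in 1. 1b->2: ok.
bc: 1c undefined. 1c->0: no, b/bcb meet in 1. 1c->1: ok.
baa: 2a undefined. 2a->0: ok.
bab: 2b undefined. 2b->0: no, b/babc meet in 1. 2b->1: no, b/babc meet in 1. 2b->2: no, babbc/bbc meet in 2 with "c" left. Open state 3: 2b->3.
bac: 2c undefined. 2c->0: no, b/baccc meet in 1. 2c->1: no, b/bbc meet in 1. 2c->2: ok.
baba: 3a undefined. 3a->0: ok.
babb: 3b undefined. 3b->0: ok.
babc: 3c undefined. 3c->0: ok.
All examples now run through 4 states with every (state, symbol) defined. Accept strings end in {1}, Reject strings end in {0,2}; accept={1}.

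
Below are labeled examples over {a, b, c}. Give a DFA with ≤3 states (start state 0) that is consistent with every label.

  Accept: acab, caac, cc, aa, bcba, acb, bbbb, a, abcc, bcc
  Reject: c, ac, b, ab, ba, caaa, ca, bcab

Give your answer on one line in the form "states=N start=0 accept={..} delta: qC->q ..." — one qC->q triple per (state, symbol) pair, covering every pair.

states=3 start=0 accept={0,2} delta: 0a->0 0b->1 0c->1 1a->1 1b->0 1c->2 2a->0 2b->0 2c->0

Fold the examples into a partial DFA from state 0: repeatedly fix the first undefined (state, symbol) met by the shortest-then-alphabetical prefix, trying targets in increasing order and rejecting any under which an Accept and a Reject string meet in one state with the same remainder; add a state when all current targets are rejected. Accepting states are where Accept strings end.
a: 0a undefined. 0a->0: ok.
b: 0b undefined. 0b->0: no, acab/bcab meet in 0 with "cab" left. Open state 1: 0b->1.
c: 0c undefined. 0c->0: no, acab/b meet in 1. 0c->1: ok.
ba: 1a undefined. 1a->0: no, acab/c meet in 1. 1a->1: ok.
bb: 1b undefined. 1b->0: ok.
bc: 1c undefined. 1c->0: no, bcba/c meet in 1. 1c->1: no, acab/bcab meet in 0. Open state 2: 1c->2.
bca: 2a undefined. 2a->0: ok.
bcb: 2b undefined. 2b->0: ok.
bcc: 2c undefined. 2c->0: ok.
All examples now run through 3 states with every (state, symbol) defined. Accept strings end in {0,2}, Reject strings end in {1}; accept={0,2}.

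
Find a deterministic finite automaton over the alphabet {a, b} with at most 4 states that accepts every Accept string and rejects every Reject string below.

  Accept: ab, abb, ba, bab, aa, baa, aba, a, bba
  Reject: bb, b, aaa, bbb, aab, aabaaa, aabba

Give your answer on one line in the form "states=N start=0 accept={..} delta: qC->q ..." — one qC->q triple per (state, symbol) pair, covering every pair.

states=4 start=0 accept={1,2} delta: 0a->1 0b->0 1a->2 1b->1 2a->0 2b->3 3a->1 3b->2

State merging on the prefix tree: take the shortest (then alphabetical) example prefix whose next move is undefined and point that move at state 0, else 1, else 2, ...; a target is out if some Accept/Reject pair would then sit in one state with the same input left (inseparable). If every existing state is out, open a new one.
a: 0a undefined. 0a->0: no, ab/b meet in 0 with "b" left. Open state 1: 0a->1.
b: 0b undefined. 0b->0: ok.
aa: 1a undefined. 1a->0: no, ba/aaa meet in 1. 1a->1: no, ab/aab meet in 1 with "b" left. Open state 2: 1a->2.
ab: 1b undefined. 1b->0: no, ab/bb meet in 0. 1b->1: ok.
aaa: 2a undefined. 2a->0: ok.
aab: 2b undefined. 2b->0: no, ab/aabba meet in 1. 2b->1: no, ab/aab meet in 1. 2b->2: no, aa/aab meet in 2. Open state 3: 2b->3.
aaba: 3a undefined. 3a->0: no, aa/aabaaa meet in 2. 3a->1: ok.
aabb: 3b undefined. 3b->0: no, ab/aabba meet in 1. 3b->1: no, aa/aabba meet in 2. 3b->2: ok.
All examples now run through 4 states with every (state, symbol) defined. Accept strings end in {1,2}, Reject strings end in {0,3}; accept={1,2}.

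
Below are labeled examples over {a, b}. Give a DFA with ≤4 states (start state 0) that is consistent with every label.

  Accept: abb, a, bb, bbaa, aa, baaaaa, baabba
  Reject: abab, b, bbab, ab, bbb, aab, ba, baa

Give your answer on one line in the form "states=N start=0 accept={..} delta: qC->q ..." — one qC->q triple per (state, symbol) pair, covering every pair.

states=4 start=0 accept={0} delta: 0a->0 0b->1 1a->2 1b->0 2a->3 2b->1 3a->0 3b->1

Grow the machine one transition at a time. Run the examples from 0; the earliest place one falls off (shortest prefix, ties alphabetical) gets sent to the lowest-numbered state that keeps every Accept/Reject pair distinguishable — a pair clashes when both reach the same state with identical unread suffix — and to a fresh state only if none does.
a: 0a undefined. 0a->0: ok.
b: 0b undefined. 0b->0: no, abb/abab meet in 0. Open state 1: 0b->1.
ba: 1a undefined. 1a->0: no, a/ba meet in 0. 1a->1: no, abb/abab meet in 1 with "b" left. Open state 2: 1a->2.
bb: 1b undefined. 1b->0: ok.
baa: 2a undefined. 2a->0: no, abb/baa meet in 0. 2a->1: no, baaaaa/ba meet in 2. 2a->2: no, baaaaa/ba meet in 2. Open state 3: 2a->3.
abab: 2b undefined. 2b->0: no, abb/abab meet in 0. 2b->1: ok.
baaa: 3a undefined. 3a->0: ok.
baab: 3b undefined. 3b->0: no, baabba/ba meet in 2. 3b->1: ok.
All examples now run through 4 states with every (state, symbol) defined. Accept strings end in {0}, Reject strings end in {1,2,3}; accept={0}.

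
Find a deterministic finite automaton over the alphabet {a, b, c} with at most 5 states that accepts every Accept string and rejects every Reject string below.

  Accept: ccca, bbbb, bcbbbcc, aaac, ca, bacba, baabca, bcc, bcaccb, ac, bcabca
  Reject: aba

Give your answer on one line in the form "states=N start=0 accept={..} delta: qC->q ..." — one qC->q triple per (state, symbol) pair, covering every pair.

Fold the examples into a partial DFA from state 0: repeatedly fix the first undefined (state, symbol) met by the shortest-then-alphabetical prefix, trying targets in increasing order and rejecting any under which an Accept and a Reject string meet in one state with the same remainder; add a state when all current targets are rejected. Accepting states are where Accept strings end.
a: 0a undefined. 0a->0: ok.
b: 0b undefined. 0b->0: no, bbbb/aba meet in 0. Open state 1: 0b->1.
c: 0c undefined. 0c->0: ok.
ba: 1a undefined. 1a->0: no, ccca/aba meet in 0. 1a->1: ok.
bb: 1b undefined. 1b->0: ok.
bc: 1c undefined. 1c->0: no, bacba/aba meet in 1. 1c->1: no, bcc/aba meet in 1. Open state 2: 1c->2.
bca: 2a undefined. 2a->0: no, bcaccb/aba meet in 1. 2a->1: ok.
bcb: 2b undefined. 2b->0: ok.
bcc: 2c undefined. 2c->0: no, bcaccb/aba meet in 1. 2c->1: no, bcc/aba meet in 1. 2c->2: ok.
All examples now run through 3 states with every (state, symbol) defined. Accept strings end in {0,2}, Reject strings end in {1}; accept={0,2}.

states=3 start=0 accept={0,2} delta: 0a->0 0b->1 0c->0 1a->1 1b->0 1c->2 2a->1 2b->0 2c->2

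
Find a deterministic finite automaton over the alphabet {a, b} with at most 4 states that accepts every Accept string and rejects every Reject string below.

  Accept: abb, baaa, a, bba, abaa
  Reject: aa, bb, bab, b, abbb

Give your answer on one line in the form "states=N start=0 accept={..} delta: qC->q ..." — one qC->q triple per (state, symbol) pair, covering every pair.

State merging on the prefix tree: take the shortest (then alphabetical) example prefix whose next move is undefined and point that move at state 0, else 1, else 2, ...; a target is out if some Accept/Reject pair would then sit in one state with the same input left (inseparable). If every existing state is out, open a new one.
a: 0a undefined. 0a->0: no, abb/bb meet in 0 with "bb" left. Open state 1: 0a->1.
b: 0b undefined. 0b->0: ok.
aa: 1a undefined. 1a->0: ok.
ab: 1b undefined. 1b->0: no, abb/aa meet in 0. 1b->1: no, abb/bab meet in 1. Open state 2: 1b->2.
aba: 2a undefined. 2a->0: ok.
abb: 2b undefined. 2b->0: no, abb/aa meet in 0. 2b->1: ok.
All examples now run through 3 states with every (state, symbol) defined. Accept strings end in {1}, Reject strings end in {0,2}; accept={1}.

states=3 start=0 accept={1} delta: 0a->1 0b->0 1a->0 1b->2 2a->0 2b->1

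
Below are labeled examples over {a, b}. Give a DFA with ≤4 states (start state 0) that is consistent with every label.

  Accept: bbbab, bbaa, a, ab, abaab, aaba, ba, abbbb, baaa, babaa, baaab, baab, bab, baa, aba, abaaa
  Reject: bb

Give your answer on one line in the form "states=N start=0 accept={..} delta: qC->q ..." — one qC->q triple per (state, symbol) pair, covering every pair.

State merging on the prefix tree: take the shortest (then alphabetical) example prefix whose next move is undefined and point that move at state 0, else 1, else 2, ...; a target is out if some Accept/Reject pair would then sit in one state with the same input left (inseparable). If every existing state is out, open a new one.
a: 0a undefined. 0a->0: ok.
b: 0b undefined. 0b->0: no, bbbab/bb meet in 0. Open state 1: 0b->1.
ba: 1a undefined. 1a->0: ok.
bb: 1b undefined. 1b->0: no, bbaa/bb meet in 0. 1b->1: no, bbbab/bb meet in 1. Open state 2: 1b->2.
bba: 2a undefined. 2a->0: ok.
bbb: 2b undefined. 2b->0: ok.
All examples now run through 3 states with every (state, symbol) defined. Accept strings end in {0,1}, Reject strings end in {2}; accept={0,1}.

states=3 start=0 accept={0,1} delta: 0a->0 0b->1 1a->0 1b->2 2a->0 2b->0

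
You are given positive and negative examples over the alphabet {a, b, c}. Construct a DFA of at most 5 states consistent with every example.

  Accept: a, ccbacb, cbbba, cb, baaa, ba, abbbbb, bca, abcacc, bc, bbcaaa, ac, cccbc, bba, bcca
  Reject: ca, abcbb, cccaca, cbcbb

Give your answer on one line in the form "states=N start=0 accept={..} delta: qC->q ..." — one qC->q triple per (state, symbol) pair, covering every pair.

states=5 start=0 accept={0,1,2,3} delta: 0a->0 0b->1 0c->2 1a->0 1b->0 1c->3 2a->4 2b->1 2c->0 3a->0 3b->4 3c->0 4a->0 4b->4 4c->2

State merging on the prefix tree: take the shortest (then alphabetical) example prefix whose next move is undefined and point that move at state 0, else 1, else 2, ...; a target is out if some Accept/Reject pair would then sit in one state with the same input left (inseparable). If every existing state is out, open a new one.
a: 0a undefined. 0a->0: ok.
b: 0b undefined. 0b->0: no, bca/ca meet in 0 with "ca" left. Open state 1: 0b->1.
c: 0c undefined. 0c->0: no, a/ca meet in 0. 0c->1: no, ba/ca meet in 1 with "a" left. Open state 2: 0c->2.
ba: 1a undefined. 1a->0: ok.
bb: 1b undefined. 1b->0: ok.
bc: 1c undefined. 1c->0: no, a/abcbb meet in 0. 1c->1: no, abbbbb/abcbb meet in 1. 1c->2: no, bca/ca meet in 2 with "a" left. Open state 3: 1c->3.
ca: 2a undefined. 2a->0: no, a/ca meet in 0. 2a->1: no, abbbbb/ca meet in 1. 2a->2: no, bbcaaa/ca meet in 2. 2a->3: no, bc/ca meet in 3. Open state 4: 2a->4.
cb: 2b undefined. 2b->0: no, abbbbb/cbcbb meet in 1. 2b->1: ok.
cc: 2c undefined. 2c->0: ok.
bca: 3a undefined. 3a->0: ok.
bcc: 3c undefined. 3c->0: ok.
abcb: 3b undefined. 3b->0: no, ccbacb/abcbb meet in 1. 3b->1: no, a/abcbb meet in 0. 3b->2: no, ccbacb/abcbb meet in 1. 3b->3: no, bc/abcbb meet in 3. 3b->4: ok.
abcbb: 4b undefined. 4b->0: no, a/abcbb meet in 0. 4b->1: no, ccbacb/abcbb meet in 1. 4b->2: no, ac/abcbb meet in 2. 4b->3: no, bc/abcbb meet in 3. 4b->4: ok.
bbcaa: 4a undefined. 4a->0: ok.
cccac: 4c undefined. 4c->0: no, a/cccaca meet in 0. 4c->1: no, a/cccaca meet in 0. 4c->2: ok.
All examples now run through 5 states with every (state, symbol) defined. Accept strings end in {0,1,2,3}, Reject strings end in {4}; accept={0,1,2,3}.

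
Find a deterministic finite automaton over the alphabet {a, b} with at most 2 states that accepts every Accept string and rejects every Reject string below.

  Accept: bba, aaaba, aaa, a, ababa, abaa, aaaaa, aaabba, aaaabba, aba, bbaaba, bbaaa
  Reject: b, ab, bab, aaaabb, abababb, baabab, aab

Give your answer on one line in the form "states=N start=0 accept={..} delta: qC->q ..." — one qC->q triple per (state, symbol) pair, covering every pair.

states=2 start=0 accept={0} delta: 0a->0 0b->1 1a->0 1b->1

State merging on the prefix tree: take the shortest (then alphabetical) example prefix whose next move is undefined and point that move at state 0, else 1, else 2, ...; a target is out if some Accept/Reject pair would then sit in one state with the same input left (inseparable). If every existing state is out, open a new one.
a: 0a undefined. 0a->0: ok.
b: 0b undefined. 0b->0: no, bba/b meet in 0. Open state 1: 0b->1.
ba: 1a undefined. 1a->0: ok.
bb: 1b undefined. 1b->0: no, bba/aaaabb meet in 0. 1b->1: ok.
All examples now run through 2 states with every (state, symbol) defined. Accept strings end in {0}, Reject strings end in {1}; accept={0}.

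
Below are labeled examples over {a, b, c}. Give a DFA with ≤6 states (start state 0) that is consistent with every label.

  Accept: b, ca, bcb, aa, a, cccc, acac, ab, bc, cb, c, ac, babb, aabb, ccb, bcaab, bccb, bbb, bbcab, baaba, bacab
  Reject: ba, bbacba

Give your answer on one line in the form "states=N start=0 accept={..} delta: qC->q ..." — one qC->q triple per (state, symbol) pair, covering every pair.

states=3 start=0 accept={0,1} delta: 0a->0 0b->1 0c->0 1a->2 1b->0 1c->0 2a->1 2b->0 2c->0

State merging on the prefix tree: take the shortest (then alphabetical) example prefix whose next move is undefined and point that move at state 0, else 1, else 2, ...; a target is out if some Accept/Reject pair would then sit in one state with the same input left (inseparable). If every existing state is out, open a new one.
a: 0a undefined. 0a->0: ok.
b: 0b undefined. 0b->0: no, b/ba meet in 0. Open state 1: 0b->1.
c: 0c undefined. 0c->0: ok.
ba: 1a undefined. 1a->0: no, ca/ba meet in 0. 1a->1: no, b/ba meet in 1. Open state 2: 1a->2.
bb: 1b undefined. 1b->0: ok.
bc: 1c undefined. 1c->0: ok.
baa: 2a undefined. 2a->0: no, baaba/ba meet in 2. 2a->1: ok.
bab: 2b undefined. 2b->0: ok.
bac: 2c undefined. 2c->0: ok.
All examples now run through 3 states with every (state, symbol) defined. Accept strings end in {0,1}, Reject strings end in {2}; accept={0,1}.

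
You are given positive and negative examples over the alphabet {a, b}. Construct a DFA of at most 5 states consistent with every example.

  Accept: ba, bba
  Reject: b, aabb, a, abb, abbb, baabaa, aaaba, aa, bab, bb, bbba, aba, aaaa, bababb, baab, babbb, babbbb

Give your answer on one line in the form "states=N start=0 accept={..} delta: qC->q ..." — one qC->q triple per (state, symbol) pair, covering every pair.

states=5 start=0 accept={3} delta: 0a->1 0b->2 1a->0 1b->0 2a->3 2b->4 3a->0 3b->0 4a->3 4b->0

Fold the examples into a partial DFA from state 0: repeatedly fix the first undefined (state, symbol) met by the shortest-then-alphabetical prefix, trying targets in increasing order and rejecting any under which an Accept and a Reject string meet in one state with the same remainder; add a state when all current targets are rejected. Accepting states are where Accept strings end.
a: 0a undefined. 0a->0: no, ba/aaaba meet in 0 with "ba" left. Open state 1: 0a->1.
b: 0b undefined. 0b->0: no, ba/a meet in 1. 0b->1: no, ba/aa meet in 1 with "a" left. Open state 2: 0b->2.
aa: 1a undefined. 1a->0: ok.
ab: 1b undefined. 1b->0: ok.
ba: 2a undefined. 2a->0: no, ba/baabaa meet in 0. 2a->1: no, ba/a meet in 1. 2a->2: no, ba/b meet in 2. Open state 3: 2a->3.
bb: 2b undefined. 2b->0: no, ba/bbba meet in 3. 2b->1: no, bba/aa meet in 0. 2b->2: no, ba/bbba meet in 3. 2b->3: no, ba/aabb meet in 3. Open state 4: 2b->4.
baa: 3a undefined. 3a->0: ok.
bab: 3b undefined. 3b->0: ok.
bba: 4a undefined. 4a->0: no, bba/baabaa meet in 0. 4a->1: no, bba/a meet in 1. 4a->2: no, bba/b meet in 2. 4a->3: ok.
bbb: 4b undefined. 4b->0: ok.
All examples now run through 5 states with every (state, symbol) defined. Accept strings end in {3}, Reject strings end in {0,1,2,4}; accept={3}.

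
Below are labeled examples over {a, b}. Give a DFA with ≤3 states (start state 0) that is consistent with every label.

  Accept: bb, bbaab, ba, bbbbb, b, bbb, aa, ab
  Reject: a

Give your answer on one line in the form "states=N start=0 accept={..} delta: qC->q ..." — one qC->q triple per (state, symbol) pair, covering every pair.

states=3 start=0 accept={0,2} delta: 0a->1 0b->2 1a->0 1b->0 2a->0 2b->0

State merging on the prefix tree: take the shortest (then alphabetical) example prefix whose next move is undefined and point that move at state 0, else 1, else 2, ...; a target is out if some Accept/Reject pair would then sit in one state with the same input left (inseparable). If every existing state is out, open a new one.
a: 0a undefined. 0a->0: no, aa/a meet in 0. Open state 1: 0a->1.
b: 0b undefined. 0b->0: no, ba/a meet in 1. 0b->1: no, b/a meet in 1. Open state 2: 0b->2.
aa: 1a undefined. 1a->0: ok.
ab: 1b undefined. 1b->0: ok.
ba: 2a undefined. 2a->0: ok.
bb: 2b undefined. 2b->0: ok.
All examples now run through 3 states with every (state, symbol) defined. Accept strings end in {0,2}, Reject strings end in {1}; accept={0,2}.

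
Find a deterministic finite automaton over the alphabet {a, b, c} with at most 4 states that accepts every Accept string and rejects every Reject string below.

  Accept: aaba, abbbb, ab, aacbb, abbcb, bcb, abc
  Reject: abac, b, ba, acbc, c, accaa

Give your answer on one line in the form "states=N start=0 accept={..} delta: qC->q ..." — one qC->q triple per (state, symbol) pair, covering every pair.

Fold the examples into a partial DFA from state 0: repeatedly fix the first undefined (state, symbol) met by the shortest-then-alphabetical prefix, trying targets in increasing order and rejecting any under which an Accept and a Reject string meet in one state with the same remainder; add a state when all current targets are rejected. Accepting states are where Accept strings end.
a: 0a undefined. 0a->0: no, aaba/ba meet in 0 with "ba" left. Open state 1: 0a->1.
b: 0b undefined. 0b->0: ok.
c: 0c undefined. 0c->0: no, bcb/b meet in 0. 0c->1: ok.
aa: 1a undefined. 1a->0: no, aaba/ba meet in 1. 1a->1: ok.
ab: 1b undefined. 1b->0: no, aaba/ba meet in 1. 1b->1: no, aaba/ba meet in 1. Open state 2: 1b->2.
ac: 1c undefined. 1c->0: no, aacbb/b meet in 0. 1c->1: no, abc/acbc meet in 2 with "c" left. 1c->2: ok.
aba: 2a undefined. 2a->0: no, aaba/b meet in 0. 2a->1: no, aaba/ba meet in 1. 2a->2: no, abc/abac meet in 2 with "c" left. Open state 3: 2a->3.
abb: 2b undefined. 2b->0: no, abbbb/b meet in 0. 2b->1: no, abbbb/ba meet in 1. 2b->2: no, abc/acbc meet in 2 with "c" left. 2b->3: ok.
abc: 2c undefined. 2c->0: no, abc/b meet in 0. 2c->1: no, abc/ba meet in 1. 2c->2: ok.
abac: 3c undefined. 3c->0: no, abbcb/abac meet in 0. 3c->1: ok.
abbb: 3b undefined. 3b->0: no, abbbb/b meet in 0. 3b->1: no, aacbb/abac meet in 1. 3b->2: ok.
accaa: 3a undefined. 3a->0: ok.
All examples now run through 4 states with every (state, symbol) defined. Accept strings end in {2,3}, Reject strings end in {0,1}; accept={2,3}.

states=4 start=0 accept={2,3} delta: 0a->1 0b->0 0c->1 1a->1 1b->2 1c->2 2a->3 2b->3 2c->2 3a->0 3b->2 3c->1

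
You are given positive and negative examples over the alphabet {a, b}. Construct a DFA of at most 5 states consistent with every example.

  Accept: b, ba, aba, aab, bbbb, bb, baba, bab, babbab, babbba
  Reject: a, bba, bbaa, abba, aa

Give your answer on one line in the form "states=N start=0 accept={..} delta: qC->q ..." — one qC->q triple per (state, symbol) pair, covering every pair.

states=3 start=0 accept={1,2} delta: 0a->0 0b->1 1a->2 1b->2 2a->0 2b->1

State merging on the prefix tree: take the shortest (then alphabetical) example prefix whose next move is undefined and point that move at state 0, else 1, else 2, ...; a target is out if some Accept/Reject pair would then sit in one state with the same input left (inseparable). If every existing state is out, open a new one.
a: 0a undefined. 0a->0: ok.
b: 0b undefined. 0b->0: no, b/a meet in 0. Open state 1: 0b->1.
ba: 1a undefined. 1a->0: no, ba/a meet in 0. 1a->1: no, baba/bba meet in 1 with "ba" left. Open state 2: 1a->2.
bb: 1b undefined. 1b->0: no, bbbb/a meet in 0. 1b->1: no, ba/bba meet in 2. 1b->2: ok.
bab: 2b undefined. 2b->0: no, baba/a meet in 0. 2b->1: ok.
bba: 2a undefined. 2a->0: ok.
All examples now run through 3 states with every (state, symbol) defined. Accept strings end in {1,2}, Reject strings end in {0}; accept={1,2}.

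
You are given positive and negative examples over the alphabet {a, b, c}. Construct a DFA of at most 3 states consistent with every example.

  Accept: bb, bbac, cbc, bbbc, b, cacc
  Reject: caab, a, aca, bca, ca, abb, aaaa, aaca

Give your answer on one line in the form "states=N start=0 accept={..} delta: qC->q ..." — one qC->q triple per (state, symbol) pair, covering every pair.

states=2 start=0 accept={0} delta: 0a->1 0b->0 0c->0 1a->1 1b->1 1c->0

Fold the examples into a partial DFA from state 0: repeatedly fix the first undefined (state, symbol) met by the shortest-then-alphabetical prefix, trying targets in increasing order and rejecting any under which an Accept and a Reject string meet in one state with the same remainder; add a state when all current targets are rejected. Accepting states are where Accept strings end.
a: 0a undefined. 0a->0: no, bb/abb meet in 0 with "bb" left. Open state 1: 0a->1.
b: 0b undefined. 0b->0: ok.
c: 0c undefined. 0c->0: ok.
aa: 1a undefined. 1a->0: no, bb/caab meet in 0. 1a->1: ok.
ab: 1b undefined. 1b->0: no, bb/caab meet in 0. 1b->1: ok.
ac: 1c undefined. 1c->0: ok.
All examples now run through 2 states with every (state, symbol) defined. Accept strings end in {0}, Reject strings end in {1}; accept={0}.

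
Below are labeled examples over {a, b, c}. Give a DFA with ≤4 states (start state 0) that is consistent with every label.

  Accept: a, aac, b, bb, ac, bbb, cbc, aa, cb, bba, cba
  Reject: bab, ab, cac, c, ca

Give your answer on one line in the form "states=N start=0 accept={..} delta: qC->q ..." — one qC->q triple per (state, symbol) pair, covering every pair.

states=3 start=0 accept={0,1} delta: 0a->1 0b->0 0c->2 1a->1 1b->2 1c->0 2a->2 2b->1 2c->2

Grow the machine one transition at a time. Run the examples from 0; the earliest place one falls off (shortest prefix, ties alphabetical) gets sent to the lowest-numbered state that keeps every Accept/Reject pair distinguishable — a pair clashes when both reach the same state with identical unread suffix — and to a fresh state only if none does.
a: 0a undefined. 0a->0: no, aac/c meet in 0 with "c" left. Open state 1: 0a->1.
b: 0b undefined. 0b->0: ok.
c: 0c undefined. 0c->0: no, a/ca meet in 1. 0c->1: no, a/c meet in 1. Open state 2: 0c->2.
aa: 1a undefined. 1a->0: no, aac/c meet in 2. 1a->1: ok.
ab: 1b undefined. 1b->0: no, b/bab meet in 0. 1b->1: no, a/bab meet in 1. 1b->2: ok.
ac: 1c undefined. 1c->0: ok.
ca: 2a undefined. 2a->0: no, aac/ca meet in 0. 2a->1: no, a/ca meet in 1. 2a->2: ok.
cb: 2b undefined. 2b->0: no, cbc/bab meet in 2. 2b->1: ok.
cac: 2c undefined. 2c->0: no, aac/cac meet in 0. 2c->1: no, a/cac meet in 1. 2c->2: ok.
All examples now run through 3 states with every (state, symbol) defined. Accept strings end in {0,1}, Reject strings end in {2}; accept={0,1}.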